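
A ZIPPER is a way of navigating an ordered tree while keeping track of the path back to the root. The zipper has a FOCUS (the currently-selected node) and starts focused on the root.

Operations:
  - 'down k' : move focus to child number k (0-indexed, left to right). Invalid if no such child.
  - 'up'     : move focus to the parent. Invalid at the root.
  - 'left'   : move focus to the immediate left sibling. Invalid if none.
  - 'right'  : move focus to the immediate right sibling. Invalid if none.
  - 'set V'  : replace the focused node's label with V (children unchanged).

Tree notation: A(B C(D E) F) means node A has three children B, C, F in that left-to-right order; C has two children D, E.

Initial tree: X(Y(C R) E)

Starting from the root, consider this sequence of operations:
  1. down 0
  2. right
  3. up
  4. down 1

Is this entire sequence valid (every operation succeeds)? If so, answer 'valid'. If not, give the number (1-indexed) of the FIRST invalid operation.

Answer: valid

Derivation:
Step 1 (down 0): focus=Y path=0 depth=1 children=['C', 'R'] left=[] right=['E'] parent=X
Step 2 (right): focus=E path=1 depth=1 children=[] left=['Y'] right=[] parent=X
Step 3 (up): focus=X path=root depth=0 children=['Y', 'E'] (at root)
Step 4 (down 1): focus=E path=1 depth=1 children=[] left=['Y'] right=[] parent=X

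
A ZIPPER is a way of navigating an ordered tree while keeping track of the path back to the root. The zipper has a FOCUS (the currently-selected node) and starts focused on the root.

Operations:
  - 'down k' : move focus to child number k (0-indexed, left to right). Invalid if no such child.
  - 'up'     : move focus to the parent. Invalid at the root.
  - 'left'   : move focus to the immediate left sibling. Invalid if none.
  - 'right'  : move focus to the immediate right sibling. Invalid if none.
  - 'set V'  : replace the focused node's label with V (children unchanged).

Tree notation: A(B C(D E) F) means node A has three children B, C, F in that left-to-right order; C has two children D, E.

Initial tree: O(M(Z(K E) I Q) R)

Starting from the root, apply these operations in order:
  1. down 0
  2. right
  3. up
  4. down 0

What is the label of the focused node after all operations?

Answer: M

Derivation:
Step 1 (down 0): focus=M path=0 depth=1 children=['Z', 'I', 'Q'] left=[] right=['R'] parent=O
Step 2 (right): focus=R path=1 depth=1 children=[] left=['M'] right=[] parent=O
Step 3 (up): focus=O path=root depth=0 children=['M', 'R'] (at root)
Step 4 (down 0): focus=M path=0 depth=1 children=['Z', 'I', 'Q'] left=[] right=['R'] parent=O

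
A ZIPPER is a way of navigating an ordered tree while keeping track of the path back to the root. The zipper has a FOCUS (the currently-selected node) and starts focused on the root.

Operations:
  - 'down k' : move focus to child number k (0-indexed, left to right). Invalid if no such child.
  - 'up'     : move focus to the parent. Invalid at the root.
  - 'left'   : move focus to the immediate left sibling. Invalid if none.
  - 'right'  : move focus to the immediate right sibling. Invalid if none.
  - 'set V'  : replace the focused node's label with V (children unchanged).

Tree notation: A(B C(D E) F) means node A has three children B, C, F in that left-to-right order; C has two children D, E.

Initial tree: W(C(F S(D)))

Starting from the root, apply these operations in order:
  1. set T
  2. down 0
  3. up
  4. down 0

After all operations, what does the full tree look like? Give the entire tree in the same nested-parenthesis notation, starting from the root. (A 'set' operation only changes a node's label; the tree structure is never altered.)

Answer: T(C(F S(D)))

Derivation:
Step 1 (set T): focus=T path=root depth=0 children=['C'] (at root)
Step 2 (down 0): focus=C path=0 depth=1 children=['F', 'S'] left=[] right=[] parent=T
Step 3 (up): focus=T path=root depth=0 children=['C'] (at root)
Step 4 (down 0): focus=C path=0 depth=1 children=['F', 'S'] left=[] right=[] parent=T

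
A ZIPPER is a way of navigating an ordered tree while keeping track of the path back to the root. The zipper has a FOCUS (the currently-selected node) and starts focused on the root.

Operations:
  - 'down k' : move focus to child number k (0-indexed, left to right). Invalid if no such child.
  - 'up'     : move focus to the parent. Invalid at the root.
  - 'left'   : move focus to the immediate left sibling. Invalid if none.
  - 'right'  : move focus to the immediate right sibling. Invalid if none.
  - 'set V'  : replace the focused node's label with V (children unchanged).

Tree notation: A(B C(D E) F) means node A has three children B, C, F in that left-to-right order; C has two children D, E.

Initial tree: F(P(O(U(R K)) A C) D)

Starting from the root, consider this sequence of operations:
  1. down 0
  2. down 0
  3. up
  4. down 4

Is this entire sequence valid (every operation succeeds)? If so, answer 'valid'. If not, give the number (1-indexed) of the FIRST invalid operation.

Step 1 (down 0): focus=P path=0 depth=1 children=['O', 'A', 'C'] left=[] right=['D'] parent=F
Step 2 (down 0): focus=O path=0/0 depth=2 children=['U'] left=[] right=['A', 'C'] parent=P
Step 3 (up): focus=P path=0 depth=1 children=['O', 'A', 'C'] left=[] right=['D'] parent=F
Step 4 (down 4): INVALID

Answer: 4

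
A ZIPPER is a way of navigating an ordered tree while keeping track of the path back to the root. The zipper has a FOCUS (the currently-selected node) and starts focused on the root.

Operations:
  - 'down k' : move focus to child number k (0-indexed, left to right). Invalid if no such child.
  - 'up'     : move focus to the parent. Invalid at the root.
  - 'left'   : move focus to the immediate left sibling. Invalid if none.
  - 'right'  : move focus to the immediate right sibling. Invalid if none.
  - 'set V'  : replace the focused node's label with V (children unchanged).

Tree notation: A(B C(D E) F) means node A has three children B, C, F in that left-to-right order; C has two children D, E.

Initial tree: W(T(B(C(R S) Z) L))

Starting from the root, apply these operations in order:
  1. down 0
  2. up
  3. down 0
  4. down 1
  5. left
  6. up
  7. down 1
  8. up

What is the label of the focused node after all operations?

Answer: T

Derivation:
Step 1 (down 0): focus=T path=0 depth=1 children=['B', 'L'] left=[] right=[] parent=W
Step 2 (up): focus=W path=root depth=0 children=['T'] (at root)
Step 3 (down 0): focus=T path=0 depth=1 children=['B', 'L'] left=[] right=[] parent=W
Step 4 (down 1): focus=L path=0/1 depth=2 children=[] left=['B'] right=[] parent=T
Step 5 (left): focus=B path=0/0 depth=2 children=['C', 'Z'] left=[] right=['L'] parent=T
Step 6 (up): focus=T path=0 depth=1 children=['B', 'L'] left=[] right=[] parent=W
Step 7 (down 1): focus=L path=0/1 depth=2 children=[] left=['B'] right=[] parent=T
Step 8 (up): focus=T path=0 depth=1 children=['B', 'L'] left=[] right=[] parent=W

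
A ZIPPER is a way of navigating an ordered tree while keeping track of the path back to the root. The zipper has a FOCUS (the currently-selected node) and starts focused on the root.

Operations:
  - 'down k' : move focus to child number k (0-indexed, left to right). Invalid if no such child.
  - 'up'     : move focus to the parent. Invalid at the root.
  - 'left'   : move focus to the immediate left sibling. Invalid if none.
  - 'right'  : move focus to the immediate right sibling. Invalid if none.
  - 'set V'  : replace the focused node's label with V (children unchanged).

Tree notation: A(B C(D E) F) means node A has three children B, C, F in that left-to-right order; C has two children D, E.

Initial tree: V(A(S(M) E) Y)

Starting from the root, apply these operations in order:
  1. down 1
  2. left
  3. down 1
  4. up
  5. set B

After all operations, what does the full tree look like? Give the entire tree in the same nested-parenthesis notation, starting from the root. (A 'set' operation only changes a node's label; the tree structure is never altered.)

Answer: V(B(S(M) E) Y)

Derivation:
Step 1 (down 1): focus=Y path=1 depth=1 children=[] left=['A'] right=[] parent=V
Step 2 (left): focus=A path=0 depth=1 children=['S', 'E'] left=[] right=['Y'] parent=V
Step 3 (down 1): focus=E path=0/1 depth=2 children=[] left=['S'] right=[] parent=A
Step 4 (up): focus=A path=0 depth=1 children=['S', 'E'] left=[] right=['Y'] parent=V
Step 5 (set B): focus=B path=0 depth=1 children=['S', 'E'] left=[] right=['Y'] parent=V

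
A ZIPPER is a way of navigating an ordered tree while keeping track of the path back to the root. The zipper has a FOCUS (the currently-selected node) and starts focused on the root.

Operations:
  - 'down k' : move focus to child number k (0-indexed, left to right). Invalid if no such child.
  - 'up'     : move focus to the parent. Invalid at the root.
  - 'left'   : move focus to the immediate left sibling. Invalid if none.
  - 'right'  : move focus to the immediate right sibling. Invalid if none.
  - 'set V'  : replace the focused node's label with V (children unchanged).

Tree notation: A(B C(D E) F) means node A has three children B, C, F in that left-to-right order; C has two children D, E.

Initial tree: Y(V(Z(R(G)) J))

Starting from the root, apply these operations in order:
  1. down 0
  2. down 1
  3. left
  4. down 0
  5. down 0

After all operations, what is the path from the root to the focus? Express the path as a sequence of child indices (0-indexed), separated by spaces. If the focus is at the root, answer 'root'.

Step 1 (down 0): focus=V path=0 depth=1 children=['Z', 'J'] left=[] right=[] parent=Y
Step 2 (down 1): focus=J path=0/1 depth=2 children=[] left=['Z'] right=[] parent=V
Step 3 (left): focus=Z path=0/0 depth=2 children=['R'] left=[] right=['J'] parent=V
Step 4 (down 0): focus=R path=0/0/0 depth=3 children=['G'] left=[] right=[] parent=Z
Step 5 (down 0): focus=G path=0/0/0/0 depth=4 children=[] left=[] right=[] parent=R

Answer: 0 0 0 0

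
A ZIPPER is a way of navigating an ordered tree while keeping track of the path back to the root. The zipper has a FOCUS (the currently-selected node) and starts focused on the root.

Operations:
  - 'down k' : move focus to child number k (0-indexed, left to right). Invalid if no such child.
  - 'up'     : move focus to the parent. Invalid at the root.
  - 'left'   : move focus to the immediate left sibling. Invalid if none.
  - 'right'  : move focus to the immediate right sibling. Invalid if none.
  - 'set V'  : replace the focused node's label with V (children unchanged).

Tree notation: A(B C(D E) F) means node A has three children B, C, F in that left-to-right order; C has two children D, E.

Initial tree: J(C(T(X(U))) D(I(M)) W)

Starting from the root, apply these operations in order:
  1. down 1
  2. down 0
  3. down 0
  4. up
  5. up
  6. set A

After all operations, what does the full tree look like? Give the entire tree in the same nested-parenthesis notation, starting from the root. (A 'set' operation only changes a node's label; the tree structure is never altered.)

Step 1 (down 1): focus=D path=1 depth=1 children=['I'] left=['C'] right=['W'] parent=J
Step 2 (down 0): focus=I path=1/0 depth=2 children=['M'] left=[] right=[] parent=D
Step 3 (down 0): focus=M path=1/0/0 depth=3 children=[] left=[] right=[] parent=I
Step 4 (up): focus=I path=1/0 depth=2 children=['M'] left=[] right=[] parent=D
Step 5 (up): focus=D path=1 depth=1 children=['I'] left=['C'] right=['W'] parent=J
Step 6 (set A): focus=A path=1 depth=1 children=['I'] left=['C'] right=['W'] parent=J

Answer: J(C(T(X(U))) A(I(M)) W)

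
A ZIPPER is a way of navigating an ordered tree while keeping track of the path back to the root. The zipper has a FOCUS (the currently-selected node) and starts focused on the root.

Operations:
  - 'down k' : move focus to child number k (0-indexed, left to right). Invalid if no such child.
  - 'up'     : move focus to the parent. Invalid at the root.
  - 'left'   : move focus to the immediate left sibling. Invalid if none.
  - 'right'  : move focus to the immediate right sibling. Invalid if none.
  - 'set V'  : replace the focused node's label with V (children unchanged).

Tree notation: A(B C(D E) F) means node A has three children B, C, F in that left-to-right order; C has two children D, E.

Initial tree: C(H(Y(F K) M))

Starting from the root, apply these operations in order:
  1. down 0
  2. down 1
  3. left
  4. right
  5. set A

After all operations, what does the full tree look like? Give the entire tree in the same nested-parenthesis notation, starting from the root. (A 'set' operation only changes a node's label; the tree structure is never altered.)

Step 1 (down 0): focus=H path=0 depth=1 children=['Y', 'M'] left=[] right=[] parent=C
Step 2 (down 1): focus=M path=0/1 depth=2 children=[] left=['Y'] right=[] parent=H
Step 3 (left): focus=Y path=0/0 depth=2 children=['F', 'K'] left=[] right=['M'] parent=H
Step 4 (right): focus=M path=0/1 depth=2 children=[] left=['Y'] right=[] parent=H
Step 5 (set A): focus=A path=0/1 depth=2 children=[] left=['Y'] right=[] parent=H

Answer: C(H(Y(F K) A))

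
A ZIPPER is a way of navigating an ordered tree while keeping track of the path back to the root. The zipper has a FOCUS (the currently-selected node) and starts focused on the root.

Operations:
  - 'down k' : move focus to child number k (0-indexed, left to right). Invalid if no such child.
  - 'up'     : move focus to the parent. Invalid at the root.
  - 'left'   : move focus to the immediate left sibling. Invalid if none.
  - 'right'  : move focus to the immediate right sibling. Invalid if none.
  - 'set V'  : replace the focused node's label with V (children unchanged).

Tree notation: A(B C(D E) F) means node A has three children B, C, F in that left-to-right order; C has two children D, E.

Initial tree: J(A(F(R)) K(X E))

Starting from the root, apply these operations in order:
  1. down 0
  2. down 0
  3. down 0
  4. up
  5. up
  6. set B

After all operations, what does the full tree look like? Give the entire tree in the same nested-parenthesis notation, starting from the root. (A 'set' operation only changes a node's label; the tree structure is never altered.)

Answer: J(B(F(R)) K(X E))

Derivation:
Step 1 (down 0): focus=A path=0 depth=1 children=['F'] left=[] right=['K'] parent=J
Step 2 (down 0): focus=F path=0/0 depth=2 children=['R'] left=[] right=[] parent=A
Step 3 (down 0): focus=R path=0/0/0 depth=3 children=[] left=[] right=[] parent=F
Step 4 (up): focus=F path=0/0 depth=2 children=['R'] left=[] right=[] parent=A
Step 5 (up): focus=A path=0 depth=1 children=['F'] left=[] right=['K'] parent=J
Step 6 (set B): focus=B path=0 depth=1 children=['F'] left=[] right=['K'] parent=J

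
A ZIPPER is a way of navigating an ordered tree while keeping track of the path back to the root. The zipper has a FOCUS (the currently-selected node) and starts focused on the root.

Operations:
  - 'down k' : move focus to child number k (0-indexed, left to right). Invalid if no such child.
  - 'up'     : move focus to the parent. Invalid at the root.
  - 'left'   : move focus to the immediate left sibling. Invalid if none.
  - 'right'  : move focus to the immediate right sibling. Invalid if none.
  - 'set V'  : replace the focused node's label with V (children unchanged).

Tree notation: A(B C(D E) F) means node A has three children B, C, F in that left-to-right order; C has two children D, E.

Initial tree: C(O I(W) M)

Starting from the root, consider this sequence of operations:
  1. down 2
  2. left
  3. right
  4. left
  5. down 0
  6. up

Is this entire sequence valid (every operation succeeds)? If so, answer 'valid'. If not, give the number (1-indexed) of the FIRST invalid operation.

Answer: valid

Derivation:
Step 1 (down 2): focus=M path=2 depth=1 children=[] left=['O', 'I'] right=[] parent=C
Step 2 (left): focus=I path=1 depth=1 children=['W'] left=['O'] right=['M'] parent=C
Step 3 (right): focus=M path=2 depth=1 children=[] left=['O', 'I'] right=[] parent=C
Step 4 (left): focus=I path=1 depth=1 children=['W'] left=['O'] right=['M'] parent=C
Step 5 (down 0): focus=W path=1/0 depth=2 children=[] left=[] right=[] parent=I
Step 6 (up): focus=I path=1 depth=1 children=['W'] left=['O'] right=['M'] parent=C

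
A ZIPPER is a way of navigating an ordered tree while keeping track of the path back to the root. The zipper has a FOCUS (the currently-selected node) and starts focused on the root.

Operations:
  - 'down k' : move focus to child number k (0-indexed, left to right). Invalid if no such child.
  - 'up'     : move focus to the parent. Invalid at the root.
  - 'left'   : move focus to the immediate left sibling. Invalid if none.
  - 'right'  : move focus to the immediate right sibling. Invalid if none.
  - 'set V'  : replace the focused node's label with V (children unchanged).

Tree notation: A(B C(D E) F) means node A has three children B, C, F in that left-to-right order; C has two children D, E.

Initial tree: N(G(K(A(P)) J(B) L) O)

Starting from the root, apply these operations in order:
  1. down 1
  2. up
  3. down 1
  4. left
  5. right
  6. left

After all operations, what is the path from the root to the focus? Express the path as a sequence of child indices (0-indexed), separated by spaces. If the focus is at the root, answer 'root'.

Answer: 0

Derivation:
Step 1 (down 1): focus=O path=1 depth=1 children=[] left=['G'] right=[] parent=N
Step 2 (up): focus=N path=root depth=0 children=['G', 'O'] (at root)
Step 3 (down 1): focus=O path=1 depth=1 children=[] left=['G'] right=[] parent=N
Step 4 (left): focus=G path=0 depth=1 children=['K', 'J', 'L'] left=[] right=['O'] parent=N
Step 5 (right): focus=O path=1 depth=1 children=[] left=['G'] right=[] parent=N
Step 6 (left): focus=G path=0 depth=1 children=['K', 'J', 'L'] left=[] right=['O'] parent=N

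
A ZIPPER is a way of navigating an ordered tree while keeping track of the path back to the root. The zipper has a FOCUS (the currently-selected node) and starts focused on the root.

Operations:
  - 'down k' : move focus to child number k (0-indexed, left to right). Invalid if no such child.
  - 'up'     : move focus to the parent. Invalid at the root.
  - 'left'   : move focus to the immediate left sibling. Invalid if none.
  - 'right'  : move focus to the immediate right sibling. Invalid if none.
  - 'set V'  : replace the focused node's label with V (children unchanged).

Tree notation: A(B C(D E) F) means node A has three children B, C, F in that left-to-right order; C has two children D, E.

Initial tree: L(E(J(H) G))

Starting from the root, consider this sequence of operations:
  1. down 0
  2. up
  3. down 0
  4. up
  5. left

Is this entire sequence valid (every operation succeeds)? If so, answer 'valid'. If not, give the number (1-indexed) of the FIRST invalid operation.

Step 1 (down 0): focus=E path=0 depth=1 children=['J', 'G'] left=[] right=[] parent=L
Step 2 (up): focus=L path=root depth=0 children=['E'] (at root)
Step 3 (down 0): focus=E path=0 depth=1 children=['J', 'G'] left=[] right=[] parent=L
Step 4 (up): focus=L path=root depth=0 children=['E'] (at root)
Step 5 (left): INVALID

Answer: 5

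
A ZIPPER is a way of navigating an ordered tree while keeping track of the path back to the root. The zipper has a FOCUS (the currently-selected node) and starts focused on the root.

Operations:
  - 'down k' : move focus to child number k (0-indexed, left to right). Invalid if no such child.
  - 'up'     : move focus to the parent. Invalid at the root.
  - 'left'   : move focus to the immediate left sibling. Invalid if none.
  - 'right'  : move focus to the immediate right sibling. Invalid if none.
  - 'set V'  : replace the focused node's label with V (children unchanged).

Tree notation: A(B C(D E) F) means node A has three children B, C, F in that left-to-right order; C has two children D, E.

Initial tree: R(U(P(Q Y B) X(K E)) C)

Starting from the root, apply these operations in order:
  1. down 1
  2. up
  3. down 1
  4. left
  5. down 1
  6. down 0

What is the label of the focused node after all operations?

Step 1 (down 1): focus=C path=1 depth=1 children=[] left=['U'] right=[] parent=R
Step 2 (up): focus=R path=root depth=0 children=['U', 'C'] (at root)
Step 3 (down 1): focus=C path=1 depth=1 children=[] left=['U'] right=[] parent=R
Step 4 (left): focus=U path=0 depth=1 children=['P', 'X'] left=[] right=['C'] parent=R
Step 5 (down 1): focus=X path=0/1 depth=2 children=['K', 'E'] left=['P'] right=[] parent=U
Step 6 (down 0): focus=K path=0/1/0 depth=3 children=[] left=[] right=['E'] parent=X

Answer: K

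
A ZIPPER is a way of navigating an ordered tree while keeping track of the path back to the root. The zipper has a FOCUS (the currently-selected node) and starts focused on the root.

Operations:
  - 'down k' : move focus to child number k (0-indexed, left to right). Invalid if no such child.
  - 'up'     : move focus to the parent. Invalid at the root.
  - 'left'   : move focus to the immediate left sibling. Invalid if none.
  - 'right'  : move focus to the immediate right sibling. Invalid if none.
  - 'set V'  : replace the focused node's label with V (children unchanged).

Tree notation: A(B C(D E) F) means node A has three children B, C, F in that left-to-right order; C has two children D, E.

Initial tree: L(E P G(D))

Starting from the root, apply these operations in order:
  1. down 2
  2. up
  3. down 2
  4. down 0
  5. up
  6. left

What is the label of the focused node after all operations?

Step 1 (down 2): focus=G path=2 depth=1 children=['D'] left=['E', 'P'] right=[] parent=L
Step 2 (up): focus=L path=root depth=0 children=['E', 'P', 'G'] (at root)
Step 3 (down 2): focus=G path=2 depth=1 children=['D'] left=['E', 'P'] right=[] parent=L
Step 4 (down 0): focus=D path=2/0 depth=2 children=[] left=[] right=[] parent=G
Step 5 (up): focus=G path=2 depth=1 children=['D'] left=['E', 'P'] right=[] parent=L
Step 6 (left): focus=P path=1 depth=1 children=[] left=['E'] right=['G'] parent=L

Answer: P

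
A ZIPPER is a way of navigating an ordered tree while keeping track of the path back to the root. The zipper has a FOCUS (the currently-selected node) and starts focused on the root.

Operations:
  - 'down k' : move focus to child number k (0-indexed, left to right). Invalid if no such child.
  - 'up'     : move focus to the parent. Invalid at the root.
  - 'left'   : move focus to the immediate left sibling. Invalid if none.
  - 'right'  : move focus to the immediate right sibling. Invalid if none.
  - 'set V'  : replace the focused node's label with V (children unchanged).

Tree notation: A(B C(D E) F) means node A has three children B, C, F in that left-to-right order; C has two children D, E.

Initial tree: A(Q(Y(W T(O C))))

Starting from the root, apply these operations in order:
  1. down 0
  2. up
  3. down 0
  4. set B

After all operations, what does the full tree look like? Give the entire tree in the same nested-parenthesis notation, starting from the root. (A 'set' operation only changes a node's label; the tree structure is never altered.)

Step 1 (down 0): focus=Q path=0 depth=1 children=['Y'] left=[] right=[] parent=A
Step 2 (up): focus=A path=root depth=0 children=['Q'] (at root)
Step 3 (down 0): focus=Q path=0 depth=1 children=['Y'] left=[] right=[] parent=A
Step 4 (set B): focus=B path=0 depth=1 children=['Y'] left=[] right=[] parent=A

Answer: A(B(Y(W T(O C))))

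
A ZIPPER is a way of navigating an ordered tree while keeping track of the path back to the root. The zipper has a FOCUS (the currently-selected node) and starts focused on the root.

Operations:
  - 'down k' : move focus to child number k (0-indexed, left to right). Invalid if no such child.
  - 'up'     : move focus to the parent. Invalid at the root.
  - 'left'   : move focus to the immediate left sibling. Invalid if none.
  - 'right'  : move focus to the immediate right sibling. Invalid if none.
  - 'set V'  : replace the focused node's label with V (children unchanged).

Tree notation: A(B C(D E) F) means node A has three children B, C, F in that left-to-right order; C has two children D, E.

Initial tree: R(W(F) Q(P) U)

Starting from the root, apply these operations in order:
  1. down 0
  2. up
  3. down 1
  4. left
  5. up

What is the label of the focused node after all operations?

Step 1 (down 0): focus=W path=0 depth=1 children=['F'] left=[] right=['Q', 'U'] parent=R
Step 2 (up): focus=R path=root depth=0 children=['W', 'Q', 'U'] (at root)
Step 3 (down 1): focus=Q path=1 depth=1 children=['P'] left=['W'] right=['U'] parent=R
Step 4 (left): focus=W path=0 depth=1 children=['F'] left=[] right=['Q', 'U'] parent=R
Step 5 (up): focus=R path=root depth=0 children=['W', 'Q', 'U'] (at root)

Answer: R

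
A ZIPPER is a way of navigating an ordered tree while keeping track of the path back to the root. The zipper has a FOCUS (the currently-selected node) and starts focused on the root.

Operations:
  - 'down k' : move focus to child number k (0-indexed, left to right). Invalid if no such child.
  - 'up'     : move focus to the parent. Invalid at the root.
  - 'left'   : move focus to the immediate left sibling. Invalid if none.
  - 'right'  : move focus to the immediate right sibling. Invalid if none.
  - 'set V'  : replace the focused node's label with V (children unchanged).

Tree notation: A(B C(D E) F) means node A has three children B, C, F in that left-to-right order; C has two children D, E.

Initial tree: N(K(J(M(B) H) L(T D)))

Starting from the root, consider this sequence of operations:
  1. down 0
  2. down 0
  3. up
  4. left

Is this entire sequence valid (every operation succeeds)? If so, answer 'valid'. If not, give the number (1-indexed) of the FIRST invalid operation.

Answer: 4

Derivation:
Step 1 (down 0): focus=K path=0 depth=1 children=['J', 'L'] left=[] right=[] parent=N
Step 2 (down 0): focus=J path=0/0 depth=2 children=['M', 'H'] left=[] right=['L'] parent=K
Step 3 (up): focus=K path=0 depth=1 children=['J', 'L'] left=[] right=[] parent=N
Step 4 (left): INVALID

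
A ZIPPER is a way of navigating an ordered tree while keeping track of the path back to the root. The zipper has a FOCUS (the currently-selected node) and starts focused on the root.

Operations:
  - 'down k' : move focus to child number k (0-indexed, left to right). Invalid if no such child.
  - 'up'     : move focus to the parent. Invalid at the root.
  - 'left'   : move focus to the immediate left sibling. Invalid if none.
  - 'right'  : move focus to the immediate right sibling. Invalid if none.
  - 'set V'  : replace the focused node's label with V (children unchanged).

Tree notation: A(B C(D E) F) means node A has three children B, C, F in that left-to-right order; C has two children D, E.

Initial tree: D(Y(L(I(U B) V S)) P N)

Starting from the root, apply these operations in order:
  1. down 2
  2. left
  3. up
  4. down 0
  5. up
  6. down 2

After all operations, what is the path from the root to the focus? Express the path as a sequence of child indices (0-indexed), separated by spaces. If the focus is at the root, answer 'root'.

Answer: 2

Derivation:
Step 1 (down 2): focus=N path=2 depth=1 children=[] left=['Y', 'P'] right=[] parent=D
Step 2 (left): focus=P path=1 depth=1 children=[] left=['Y'] right=['N'] parent=D
Step 3 (up): focus=D path=root depth=0 children=['Y', 'P', 'N'] (at root)
Step 4 (down 0): focus=Y path=0 depth=1 children=['L'] left=[] right=['P', 'N'] parent=D
Step 5 (up): focus=D path=root depth=0 children=['Y', 'P', 'N'] (at root)
Step 6 (down 2): focus=N path=2 depth=1 children=[] left=['Y', 'P'] right=[] parent=D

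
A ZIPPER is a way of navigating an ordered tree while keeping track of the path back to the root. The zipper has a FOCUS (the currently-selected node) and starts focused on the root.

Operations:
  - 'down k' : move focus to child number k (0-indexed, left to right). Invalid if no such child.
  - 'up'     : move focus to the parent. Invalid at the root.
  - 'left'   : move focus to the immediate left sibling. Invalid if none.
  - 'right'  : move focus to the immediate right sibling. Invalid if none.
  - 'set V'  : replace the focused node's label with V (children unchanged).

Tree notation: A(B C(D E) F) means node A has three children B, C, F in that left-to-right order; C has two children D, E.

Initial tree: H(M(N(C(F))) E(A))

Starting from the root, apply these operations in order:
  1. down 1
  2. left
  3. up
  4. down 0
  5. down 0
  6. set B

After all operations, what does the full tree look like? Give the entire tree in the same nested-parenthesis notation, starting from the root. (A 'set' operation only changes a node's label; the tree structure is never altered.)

Step 1 (down 1): focus=E path=1 depth=1 children=['A'] left=['M'] right=[] parent=H
Step 2 (left): focus=M path=0 depth=1 children=['N'] left=[] right=['E'] parent=H
Step 3 (up): focus=H path=root depth=0 children=['M', 'E'] (at root)
Step 4 (down 0): focus=M path=0 depth=1 children=['N'] left=[] right=['E'] parent=H
Step 5 (down 0): focus=N path=0/0 depth=2 children=['C'] left=[] right=[] parent=M
Step 6 (set B): focus=B path=0/0 depth=2 children=['C'] left=[] right=[] parent=M

Answer: H(M(B(C(F))) E(A))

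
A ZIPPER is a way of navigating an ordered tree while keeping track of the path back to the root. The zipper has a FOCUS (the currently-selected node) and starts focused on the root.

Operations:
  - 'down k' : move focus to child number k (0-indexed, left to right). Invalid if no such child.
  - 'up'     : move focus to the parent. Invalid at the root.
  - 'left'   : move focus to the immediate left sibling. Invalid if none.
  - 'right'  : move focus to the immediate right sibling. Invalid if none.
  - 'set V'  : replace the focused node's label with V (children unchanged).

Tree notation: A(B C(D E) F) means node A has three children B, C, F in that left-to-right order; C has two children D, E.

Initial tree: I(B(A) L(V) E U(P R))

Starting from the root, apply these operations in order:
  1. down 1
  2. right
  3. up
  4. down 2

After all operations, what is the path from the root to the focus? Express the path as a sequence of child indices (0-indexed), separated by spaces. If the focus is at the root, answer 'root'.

Answer: 2

Derivation:
Step 1 (down 1): focus=L path=1 depth=1 children=['V'] left=['B'] right=['E', 'U'] parent=I
Step 2 (right): focus=E path=2 depth=1 children=[] left=['B', 'L'] right=['U'] parent=I
Step 3 (up): focus=I path=root depth=0 children=['B', 'L', 'E', 'U'] (at root)
Step 4 (down 2): focus=E path=2 depth=1 children=[] left=['B', 'L'] right=['U'] parent=I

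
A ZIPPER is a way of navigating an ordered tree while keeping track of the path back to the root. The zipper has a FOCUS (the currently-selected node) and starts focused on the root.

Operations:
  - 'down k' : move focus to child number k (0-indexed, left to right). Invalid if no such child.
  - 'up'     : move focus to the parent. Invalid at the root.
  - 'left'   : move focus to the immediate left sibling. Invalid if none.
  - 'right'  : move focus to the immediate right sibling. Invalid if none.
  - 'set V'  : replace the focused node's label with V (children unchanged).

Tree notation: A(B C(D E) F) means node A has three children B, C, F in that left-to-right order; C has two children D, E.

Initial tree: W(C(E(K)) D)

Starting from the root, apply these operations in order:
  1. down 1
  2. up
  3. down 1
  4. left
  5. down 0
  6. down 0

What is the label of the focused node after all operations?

Step 1 (down 1): focus=D path=1 depth=1 children=[] left=['C'] right=[] parent=W
Step 2 (up): focus=W path=root depth=0 children=['C', 'D'] (at root)
Step 3 (down 1): focus=D path=1 depth=1 children=[] left=['C'] right=[] parent=W
Step 4 (left): focus=C path=0 depth=1 children=['E'] left=[] right=['D'] parent=W
Step 5 (down 0): focus=E path=0/0 depth=2 children=['K'] left=[] right=[] parent=C
Step 6 (down 0): focus=K path=0/0/0 depth=3 children=[] left=[] right=[] parent=E

Answer: K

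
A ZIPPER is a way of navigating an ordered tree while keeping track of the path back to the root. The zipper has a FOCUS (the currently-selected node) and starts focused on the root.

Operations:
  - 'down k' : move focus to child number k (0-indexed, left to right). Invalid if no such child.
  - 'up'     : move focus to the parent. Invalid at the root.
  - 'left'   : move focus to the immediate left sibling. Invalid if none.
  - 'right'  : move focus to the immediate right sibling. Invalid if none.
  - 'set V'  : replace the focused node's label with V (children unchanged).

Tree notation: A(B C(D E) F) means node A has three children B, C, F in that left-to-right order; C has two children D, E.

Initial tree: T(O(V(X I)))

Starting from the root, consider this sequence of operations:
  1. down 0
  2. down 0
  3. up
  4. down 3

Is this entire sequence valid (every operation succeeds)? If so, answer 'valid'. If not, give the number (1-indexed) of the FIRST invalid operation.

Answer: 4

Derivation:
Step 1 (down 0): focus=O path=0 depth=1 children=['V'] left=[] right=[] parent=T
Step 2 (down 0): focus=V path=0/0 depth=2 children=['X', 'I'] left=[] right=[] parent=O
Step 3 (up): focus=O path=0 depth=1 children=['V'] left=[] right=[] parent=T
Step 4 (down 3): INVALID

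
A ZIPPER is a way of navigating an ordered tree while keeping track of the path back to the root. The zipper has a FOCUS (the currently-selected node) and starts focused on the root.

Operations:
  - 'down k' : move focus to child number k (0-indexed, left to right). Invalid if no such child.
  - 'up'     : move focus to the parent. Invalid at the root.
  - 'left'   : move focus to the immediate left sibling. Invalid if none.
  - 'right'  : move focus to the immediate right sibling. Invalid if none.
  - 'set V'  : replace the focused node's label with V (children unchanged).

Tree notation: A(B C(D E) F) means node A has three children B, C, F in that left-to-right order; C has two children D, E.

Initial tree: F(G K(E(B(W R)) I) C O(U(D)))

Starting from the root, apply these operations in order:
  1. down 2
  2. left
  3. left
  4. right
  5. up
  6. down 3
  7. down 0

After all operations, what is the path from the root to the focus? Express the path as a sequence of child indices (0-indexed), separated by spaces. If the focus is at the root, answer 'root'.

Step 1 (down 2): focus=C path=2 depth=1 children=[] left=['G', 'K'] right=['O'] parent=F
Step 2 (left): focus=K path=1 depth=1 children=['E', 'I'] left=['G'] right=['C', 'O'] parent=F
Step 3 (left): focus=G path=0 depth=1 children=[] left=[] right=['K', 'C', 'O'] parent=F
Step 4 (right): focus=K path=1 depth=1 children=['E', 'I'] left=['G'] right=['C', 'O'] parent=F
Step 5 (up): focus=F path=root depth=0 children=['G', 'K', 'C', 'O'] (at root)
Step 6 (down 3): focus=O path=3 depth=1 children=['U'] left=['G', 'K', 'C'] right=[] parent=F
Step 7 (down 0): focus=U path=3/0 depth=2 children=['D'] left=[] right=[] parent=O

Answer: 3 0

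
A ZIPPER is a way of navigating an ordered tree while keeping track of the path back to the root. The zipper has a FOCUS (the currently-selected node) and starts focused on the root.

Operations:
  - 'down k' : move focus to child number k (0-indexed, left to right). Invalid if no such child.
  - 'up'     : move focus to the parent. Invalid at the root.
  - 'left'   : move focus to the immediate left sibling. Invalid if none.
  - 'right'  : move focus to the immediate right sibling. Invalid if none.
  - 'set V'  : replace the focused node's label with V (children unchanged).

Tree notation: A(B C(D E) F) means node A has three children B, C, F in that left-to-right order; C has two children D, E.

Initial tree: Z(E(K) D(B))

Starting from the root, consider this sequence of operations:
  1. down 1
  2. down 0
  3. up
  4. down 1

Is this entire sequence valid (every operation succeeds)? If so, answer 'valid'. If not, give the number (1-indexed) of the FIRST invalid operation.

Answer: 4

Derivation:
Step 1 (down 1): focus=D path=1 depth=1 children=['B'] left=['E'] right=[] parent=Z
Step 2 (down 0): focus=B path=1/0 depth=2 children=[] left=[] right=[] parent=D
Step 3 (up): focus=D path=1 depth=1 children=['B'] left=['E'] right=[] parent=Z
Step 4 (down 1): INVALID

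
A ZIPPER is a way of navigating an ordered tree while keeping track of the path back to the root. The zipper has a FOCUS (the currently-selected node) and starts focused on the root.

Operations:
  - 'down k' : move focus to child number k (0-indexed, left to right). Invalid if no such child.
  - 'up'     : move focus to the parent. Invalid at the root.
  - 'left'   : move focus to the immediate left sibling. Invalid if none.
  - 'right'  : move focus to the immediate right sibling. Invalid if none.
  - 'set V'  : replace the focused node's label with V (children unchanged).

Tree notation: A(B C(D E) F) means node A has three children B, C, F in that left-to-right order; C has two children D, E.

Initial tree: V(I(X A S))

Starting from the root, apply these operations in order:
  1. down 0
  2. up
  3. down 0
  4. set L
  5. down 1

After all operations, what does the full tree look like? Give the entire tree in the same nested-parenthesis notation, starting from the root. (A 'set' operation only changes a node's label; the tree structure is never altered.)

Step 1 (down 0): focus=I path=0 depth=1 children=['X', 'A', 'S'] left=[] right=[] parent=V
Step 2 (up): focus=V path=root depth=0 children=['I'] (at root)
Step 3 (down 0): focus=I path=0 depth=1 children=['X', 'A', 'S'] left=[] right=[] parent=V
Step 4 (set L): focus=L path=0 depth=1 children=['X', 'A', 'S'] left=[] right=[] parent=V
Step 5 (down 1): focus=A path=0/1 depth=2 children=[] left=['X'] right=['S'] parent=L

Answer: V(L(X A S))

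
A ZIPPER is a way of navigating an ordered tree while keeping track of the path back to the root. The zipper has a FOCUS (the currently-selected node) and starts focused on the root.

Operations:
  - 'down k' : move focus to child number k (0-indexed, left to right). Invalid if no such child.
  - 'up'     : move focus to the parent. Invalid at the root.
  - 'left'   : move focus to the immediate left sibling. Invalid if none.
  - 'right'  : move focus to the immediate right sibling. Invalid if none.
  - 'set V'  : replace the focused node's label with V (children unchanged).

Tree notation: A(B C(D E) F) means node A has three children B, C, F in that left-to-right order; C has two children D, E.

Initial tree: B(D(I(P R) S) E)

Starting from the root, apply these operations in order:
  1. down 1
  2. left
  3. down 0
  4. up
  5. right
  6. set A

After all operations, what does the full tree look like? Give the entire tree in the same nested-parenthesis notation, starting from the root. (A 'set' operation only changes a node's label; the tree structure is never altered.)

Answer: B(D(I(P R) S) A)

Derivation:
Step 1 (down 1): focus=E path=1 depth=1 children=[] left=['D'] right=[] parent=B
Step 2 (left): focus=D path=0 depth=1 children=['I', 'S'] left=[] right=['E'] parent=B
Step 3 (down 0): focus=I path=0/0 depth=2 children=['P', 'R'] left=[] right=['S'] parent=D
Step 4 (up): focus=D path=0 depth=1 children=['I', 'S'] left=[] right=['E'] parent=B
Step 5 (right): focus=E path=1 depth=1 children=[] left=['D'] right=[] parent=B
Step 6 (set A): focus=A path=1 depth=1 children=[] left=['D'] right=[] parent=B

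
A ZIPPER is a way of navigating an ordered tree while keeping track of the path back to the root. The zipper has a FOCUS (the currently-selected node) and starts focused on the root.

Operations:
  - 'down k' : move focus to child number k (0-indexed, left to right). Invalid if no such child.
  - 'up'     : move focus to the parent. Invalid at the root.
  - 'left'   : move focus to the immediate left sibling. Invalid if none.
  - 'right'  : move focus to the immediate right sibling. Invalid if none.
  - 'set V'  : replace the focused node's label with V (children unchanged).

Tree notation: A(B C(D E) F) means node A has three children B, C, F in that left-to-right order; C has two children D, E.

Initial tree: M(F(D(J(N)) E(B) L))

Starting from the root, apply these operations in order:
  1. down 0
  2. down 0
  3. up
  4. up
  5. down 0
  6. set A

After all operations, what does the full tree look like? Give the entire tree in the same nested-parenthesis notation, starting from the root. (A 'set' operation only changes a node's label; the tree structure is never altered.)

Step 1 (down 0): focus=F path=0 depth=1 children=['D', 'E', 'L'] left=[] right=[] parent=M
Step 2 (down 0): focus=D path=0/0 depth=2 children=['J'] left=[] right=['E', 'L'] parent=F
Step 3 (up): focus=F path=0 depth=1 children=['D', 'E', 'L'] left=[] right=[] parent=M
Step 4 (up): focus=M path=root depth=0 children=['F'] (at root)
Step 5 (down 0): focus=F path=0 depth=1 children=['D', 'E', 'L'] left=[] right=[] parent=M
Step 6 (set A): focus=A path=0 depth=1 children=['D', 'E', 'L'] left=[] right=[] parent=M

Answer: M(A(D(J(N)) E(B) L))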